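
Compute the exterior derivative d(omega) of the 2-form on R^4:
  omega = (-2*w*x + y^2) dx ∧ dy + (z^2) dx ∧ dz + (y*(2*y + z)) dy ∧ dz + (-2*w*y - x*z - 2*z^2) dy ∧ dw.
d(omega) = (-2*x - z) dx ∧ dy ∧ dw + (x + 4*z) dy ∧ dz ∧ dw

For a 2-form omega = sum_{i<j} g_{ij} dx_i ∧ dx_j, the exterior derivative is
  d(omega) = sum_{i<j} d(g_{ij}) ∧ dx_i ∧ dx_j = sum_{i<j, k} (∂g_{ij}/∂x_k) dx_k ∧ dx_i ∧ dx_j.
Expand each term, using dx_k ∧ dx_i ∧ dx_j = sgn(permutation) dx_{(a)} ∧ dx_{(b)} ∧ dx_{(c)} with (a < b < c) sorted:
  d(-2*w*x + y^2) includes (∂/∂w)(-2*w*x + y^2) dw = (-2*x) dw, which multiplied by dx ∧ dy gives (-2*x) dx ∧ dy ∧ dw
  d(-2*w*y - x*z - 2*z^2) includes (∂/∂x)(-2*w*y - x*z - 2*z^2) dx = (-z) dx, which multiplied by dy ∧ dw gives (-z) dx ∧ dy ∧ dw
  d(-2*w*y - x*z - 2*z^2) includes (∂/∂z)(-2*w*y - x*z - 2*z^2) dz = (-x - 4*z) dz, which multiplied by dy ∧ dw gives (x + 4*z) dy ∧ dz ∧ dw
Collecting like 3-forms: d(omega) = (-2*x - z) dx ∧ dy ∧ dw + (x + 4*z) dy ∧ dz ∧ dw.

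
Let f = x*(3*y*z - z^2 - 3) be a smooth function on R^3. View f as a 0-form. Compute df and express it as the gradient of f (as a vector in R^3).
df = (3*y*z - z^2 - 3) dx + (3*x*z) dy + (x*(3*y - 2*z)) dz; grad f = (3*y*z - z^2 - 3, 3*x*z, x*(3*y - 2*z))

For a 0-form f, d f = (∂f/∂x) dx + (∂f/∂y) dy + (∂f/∂z) dz. The components of the vector representation are exactly the entries of grad f in Cartesian coordinates:
  ∂f/∂x = 3*y*z - z^2 - 3
  ∂f/∂y = 3*x*z
  ∂f/∂z = x*(3*y - 2*z).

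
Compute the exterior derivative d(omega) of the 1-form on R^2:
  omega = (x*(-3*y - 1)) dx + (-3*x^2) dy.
d(omega) = (-3*x) dx ∧ dy

For a 1-form omega = sum_i f_i dx_i, the exterior derivative is
  d(omega) = sum_{i < j} (∂f_j/∂x_i - ∂f_i/∂x_j) dx_i ∧ dx_j.
  coefficient of dx ∧ dy: ∂f_2/∂x - ∂f_1/∂y = ∂(-3*x^2)/∂x - ∂(x*(-3*y - 1))/∂y = -3*x
Assembling: d(omega) = (-3*x) dx ∧ dy.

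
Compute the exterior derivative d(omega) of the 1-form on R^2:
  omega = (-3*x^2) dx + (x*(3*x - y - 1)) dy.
d(omega) = (6*x - y - 1) dx ∧ dy

For a 1-form omega = sum_i f_i dx_i, the exterior derivative is
  d(omega) = sum_{i < j} (∂f_j/∂x_i - ∂f_i/∂x_j) dx_i ∧ dx_j.
  coefficient of dx ∧ dy: ∂f_2/∂x - ∂f_1/∂y = ∂(x*(3*x - y - 1))/∂x - ∂(-3*x^2)/∂y = 6*x - y - 1
Assembling: d(omega) = (6*x - y - 1) dx ∧ dy.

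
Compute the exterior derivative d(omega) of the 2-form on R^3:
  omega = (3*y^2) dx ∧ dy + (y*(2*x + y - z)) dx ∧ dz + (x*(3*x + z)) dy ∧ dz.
d(omega) = (4*x - 2*y + 2*z) dx ∧ dy ∧ dz

For a 2-form omega = sum_{i<j} g_{ij} dx_i ∧ dx_j, the exterior derivative is
  d(omega) = sum_{i<j} d(g_{ij}) ∧ dx_i ∧ dx_j = sum_{i<j, k} (∂g_{ij}/∂x_k) dx_k ∧ dx_i ∧ dx_j.
Expand each term, using dx_k ∧ dx_i ∧ dx_j = sgn(permutation) dx_{(a)} ∧ dx_{(b)} ∧ dx_{(c)} with (a < b < c) sorted:
  d(y*(2*x + y - z)) includes (∂/∂y)(y*(2*x + y - z)) dy = (2*x + 2*y - z) dy, which multiplied by dx ∧ dz gives (-2*x - 2*y + z) dx ∧ dy ∧ dz
  d(x*(3*x + z)) includes (∂/∂x)(x*(3*x + z)) dx = (6*x + z) dx, which multiplied by dy ∧ dz gives (6*x + z) dx ∧ dy ∧ dz
Collecting like 3-forms: d(omega) = (4*x - 2*y + 2*z) dx ∧ dy ∧ dz.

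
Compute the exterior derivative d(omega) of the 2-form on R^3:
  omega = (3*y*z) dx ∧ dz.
d(omega) = (-3*z) dx ∧ dy ∧ dz

For a 2-form omega = sum_{i<j} g_{ij} dx_i ∧ dx_j, the exterior derivative is
  d(omega) = sum_{i<j} d(g_{ij}) ∧ dx_i ∧ dx_j = sum_{i<j, k} (∂g_{ij}/∂x_k) dx_k ∧ dx_i ∧ dx_j.
Expand each term, using dx_k ∧ dx_i ∧ dx_j = sgn(permutation) dx_{(a)} ∧ dx_{(b)} ∧ dx_{(c)} with (a < b < c) sorted:
  d(3*y*z) includes (∂/∂y)(3*y*z) dy = (3*z) dy, which multiplied by dx ∧ dz gives (-3*z) dx ∧ dy ∧ dz
Collecting like 3-forms: d(omega) = (-3*z) dx ∧ dy ∧ dz.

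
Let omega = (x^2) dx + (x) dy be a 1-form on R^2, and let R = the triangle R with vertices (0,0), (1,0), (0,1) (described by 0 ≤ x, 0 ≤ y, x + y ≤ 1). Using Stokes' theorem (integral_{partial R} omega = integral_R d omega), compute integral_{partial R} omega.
integral_(partial R) omega = 1/2

Stokes: integral_partial_R omega = integral_R d omega with d omega = (∂Q/∂x - ∂P/∂y) dx ∧ dy.
  ∂Q/∂x = 1
  ∂P/∂y = 0
  integrand = ∂Q/∂x - ∂P/∂y = 1.
Integrating over R: integral_0^1 integral_0^{1-x} (1) dy dx = 1/2.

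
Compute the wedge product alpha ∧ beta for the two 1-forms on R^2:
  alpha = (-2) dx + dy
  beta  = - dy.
alpha ∧ beta = (2) dx ∧ dy

Distribute the wedge, using dx_i ∧ dx_j = -dx_j ∧ dx_i and dx_i ∧ dx_i = 0. For each pair (i, j) with i < j, the coefficient of dx_i ∧ dx_j in alpha ∧ beta is (alpha_i * beta_j - alpha_j * beta_i). Collecting: alpha ∧ beta = (2) dx ∧ dy.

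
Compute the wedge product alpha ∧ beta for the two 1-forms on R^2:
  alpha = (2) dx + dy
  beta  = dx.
alpha ∧ beta = (-1) dx ∧ dy

Distribute the wedge, using dx_i ∧ dx_j = -dx_j ∧ dx_i and dx_i ∧ dx_i = 0. For each pair (i, j) with i < j, the coefficient of dx_i ∧ dx_j in alpha ∧ beta is (alpha_i * beta_j - alpha_j * beta_i). Collecting: alpha ∧ beta = (-1) dx ∧ dy.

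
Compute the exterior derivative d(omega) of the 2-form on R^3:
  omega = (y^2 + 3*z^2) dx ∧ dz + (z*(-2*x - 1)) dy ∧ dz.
d(omega) = (-2*y - 2*z) dx ∧ dy ∧ dz

For a 2-form omega = sum_{i<j} g_{ij} dx_i ∧ dx_j, the exterior derivative is
  d(omega) = sum_{i<j} d(g_{ij}) ∧ dx_i ∧ dx_j = sum_{i<j, k} (∂g_{ij}/∂x_k) dx_k ∧ dx_i ∧ dx_j.
Expand each term, using dx_k ∧ dx_i ∧ dx_j = sgn(permutation) dx_{(a)} ∧ dx_{(b)} ∧ dx_{(c)} with (a < b < c) sorted:
  d(y^2 + 3*z^2) includes (∂/∂y)(y^2 + 3*z^2) dy = (2*y) dy, which multiplied by dx ∧ dz gives (-2*y) dx ∧ dy ∧ dz
  d(z*(-2*x - 1)) includes (∂/∂x)(z*(-2*x - 1)) dx = (-2*z) dx, which multiplied by dy ∧ dz gives (-2*z) dx ∧ dy ∧ dz
Collecting like 3-forms: d(omega) = (-2*y - 2*z) dx ∧ dy ∧ dz.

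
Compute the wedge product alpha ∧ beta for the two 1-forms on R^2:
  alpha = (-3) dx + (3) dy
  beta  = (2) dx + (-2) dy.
alpha ∧ beta = 0

Distribute the wedge, using dx_i ∧ dx_j = -dx_j ∧ dx_i and dx_i ∧ dx_i = 0. For each pair (i, j) with i < j, the coefficient of dx_i ∧ dx_j in alpha ∧ beta is (alpha_i * beta_j - alpha_j * beta_i). Collecting: alpha ∧ beta = 0.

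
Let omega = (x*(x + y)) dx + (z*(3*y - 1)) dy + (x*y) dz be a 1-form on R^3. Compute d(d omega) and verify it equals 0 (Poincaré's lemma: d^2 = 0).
d(d omega) = 0

Step 1: d omega = sum_{i<j} (∂f_j/∂x_i - ∂f_i/∂x_j) dx_i ∧ dx_j:
  coeff of dx ∧ dy: -x
  coeff of dx ∧ dz: y
  coeff of dy ∧ dz: x - 3*y + 1
Step 2: Apply d again to each 2-form coefficient. The only possible 3-form in R^3 is dx ∧ dy ∧ dz, with coefficient
  ∂(coeff of dy∧dz)/∂x - ∂(coeff of dx∧dz)/∂y + ∂(coeff of dx∧dy)/∂z
  = ∂/∂x (x - 3*y + 1) - ∂/∂y (y) + ∂/∂z (-x).
Each of these terms simplifies to sums of mixed partials that cancel in pairs. The result is 0 (by equality of mixed partials for smooth functions — Schwarz / Clairaut).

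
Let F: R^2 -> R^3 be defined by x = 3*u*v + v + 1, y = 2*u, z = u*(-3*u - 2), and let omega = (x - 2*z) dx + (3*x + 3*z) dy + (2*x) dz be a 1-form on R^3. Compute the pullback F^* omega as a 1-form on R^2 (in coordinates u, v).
F^* omega = (-18*u^2*v - 18*u^2 + 9*u*v^2 + 6*u*v - 24*u + 3*v^2 + 5*v + 2) du + (18*u^3 + 9*u^2*v + 18*u^2 + 6*u*v + 7*u + v + 1) dv

Using F^*(f dg) = (f ∘ F) d(g ∘ F), substitute each coordinate x_i by F_i(u, v) in f_i, and replace dx_i by d F_i = (∂F_i/∂u) du + (∂F_i/∂v) dv.
  For the x component: f_1(F) = 6*u^2 + 3*u*v + 4*u + v + 1; d F_1 = (3*v) du + (3*u + 1) dv
  For the y component: f_2(F) = -9*u^2 + 9*u*v - 6*u + 3*v + 3; d F_2 = (2) du + (0) dv
  For the z component: f_3(F) = 6*u*v + 2*v + 2; d F_3 = (-6*u - 2) du + (0) dv
Combining and collecting du, dv coefficients:
  coeff of du: -18*u^2*v - 18*u^2 + 9*u*v^2 + 6*u*v - 24*u + 3*v^2 + 5*v + 2
  coeff of dv: 18*u^3 + 9*u^2*v + 18*u^2 + 6*u*v + 7*u + v + 1
F^* omega = (-18*u^2*v - 18*u^2 + 9*u*v^2 + 6*u*v - 24*u + 3*v^2 + 5*v + 2) du + (18*u^3 + 9*u^2*v + 18*u^2 + 6*u*v + 7*u + v + 1) dv.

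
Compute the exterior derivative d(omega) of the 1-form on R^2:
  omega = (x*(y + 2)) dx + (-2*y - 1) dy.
d(omega) = (-x) dx ∧ dy

For a 1-form omega = sum_i f_i dx_i, the exterior derivative is
  d(omega) = sum_{i < j} (∂f_j/∂x_i - ∂f_i/∂x_j) dx_i ∧ dx_j.
  coefficient of dx ∧ dy: ∂f_2/∂x - ∂f_1/∂y = ∂(-2*y - 1)/∂x - ∂(x*(y + 2))/∂y = -x
Assembling: d(omega) = (-x) dx ∧ dy.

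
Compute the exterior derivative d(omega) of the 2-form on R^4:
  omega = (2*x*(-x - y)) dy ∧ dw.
d(omega) = (-4*x - 2*y) dx ∧ dy ∧ dw

For a 2-form omega = sum_{i<j} g_{ij} dx_i ∧ dx_j, the exterior derivative is
  d(omega) = sum_{i<j} d(g_{ij}) ∧ dx_i ∧ dx_j = sum_{i<j, k} (∂g_{ij}/∂x_k) dx_k ∧ dx_i ∧ dx_j.
Expand each term, using dx_k ∧ dx_i ∧ dx_j = sgn(permutation) dx_{(a)} ∧ dx_{(b)} ∧ dx_{(c)} with (a < b < c) sorted:
  d(2*x*(-x - y)) includes (∂/∂x)(2*x*(-x - y)) dx = (-4*x - 2*y) dx, which multiplied by dy ∧ dw gives (-4*x - 2*y) dx ∧ dy ∧ dw
Collecting like 3-forms: d(omega) = (-4*x - 2*y) dx ∧ dy ∧ dw.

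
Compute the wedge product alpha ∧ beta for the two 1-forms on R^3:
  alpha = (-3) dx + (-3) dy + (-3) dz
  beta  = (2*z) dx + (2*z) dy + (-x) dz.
alpha ∧ beta = (3*x + 6*z) dx ∧ dz + (3*x + 6*z) dy ∧ dz

Distribute the wedge, using dx_i ∧ dx_j = -dx_j ∧ dx_i and dx_i ∧ dx_i = 0. For each pair (i, j) with i < j, the coefficient of dx_i ∧ dx_j in alpha ∧ beta is (alpha_i * beta_j - alpha_j * beta_i). Collecting: alpha ∧ beta = (3*x + 6*z) dx ∧ dz + (3*x + 6*z) dy ∧ dz.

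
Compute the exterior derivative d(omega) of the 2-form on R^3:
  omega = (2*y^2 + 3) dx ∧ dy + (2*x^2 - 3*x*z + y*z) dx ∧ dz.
d(omega) = (-z) dx ∧ dy ∧ dz

For a 2-form omega = sum_{i<j} g_{ij} dx_i ∧ dx_j, the exterior derivative is
  d(omega) = sum_{i<j} d(g_{ij}) ∧ dx_i ∧ dx_j = sum_{i<j, k} (∂g_{ij}/∂x_k) dx_k ∧ dx_i ∧ dx_j.
Expand each term, using dx_k ∧ dx_i ∧ dx_j = sgn(permutation) dx_{(a)} ∧ dx_{(b)} ∧ dx_{(c)} with (a < b < c) sorted:
  d(2*x^2 - 3*x*z + y*z) includes (∂/∂y)(2*x^2 - 3*x*z + y*z) dy = (z) dy, which multiplied by dx ∧ dz gives (-z) dx ∧ dy ∧ dz
Collecting like 3-forms: d(omega) = (-z) dx ∧ dy ∧ dz.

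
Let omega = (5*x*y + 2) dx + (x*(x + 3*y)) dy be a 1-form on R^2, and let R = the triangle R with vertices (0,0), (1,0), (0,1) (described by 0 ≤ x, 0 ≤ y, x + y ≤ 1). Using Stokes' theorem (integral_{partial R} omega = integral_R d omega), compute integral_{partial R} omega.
integral_(partial R) omega = 0

Stokes: integral_partial_R omega = integral_R d omega with d omega = (∂Q/∂x - ∂P/∂y) dx ∧ dy.
  ∂Q/∂x = 2*x + 3*y
  ∂P/∂y = 5*x
  integrand = ∂Q/∂x - ∂P/∂y = -3*x + 3*y.
Integrating over R: integral_0^1 integral_0^{1-x} (-3*x + 3*y) dy dx = 0.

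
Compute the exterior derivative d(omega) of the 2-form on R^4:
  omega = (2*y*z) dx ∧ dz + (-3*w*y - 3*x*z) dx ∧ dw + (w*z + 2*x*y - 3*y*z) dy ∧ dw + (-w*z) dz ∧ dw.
d(omega) = (-2*z) dx ∧ dy ∧ dz + (3*w + 2*y) dx ∧ dy ∧ dw + (3*x) dx ∧ dz ∧ dw + (-w + 3*y) dy ∧ dz ∧ dw

For a 2-form omega = sum_{i<j} g_{ij} dx_i ∧ dx_j, the exterior derivative is
  d(omega) = sum_{i<j} d(g_{ij}) ∧ dx_i ∧ dx_j = sum_{i<j, k} (∂g_{ij}/∂x_k) dx_k ∧ dx_i ∧ dx_j.
Expand each term, using dx_k ∧ dx_i ∧ dx_j = sgn(permutation) dx_{(a)} ∧ dx_{(b)} ∧ dx_{(c)} with (a < b < c) sorted:
  d(2*y*z) includes (∂/∂y)(2*y*z) dy = (2*z) dy, which multiplied by dx ∧ dz gives (-2*z) dx ∧ dy ∧ dz
  d(-3*w*y - 3*x*z) includes (∂/∂y)(-3*w*y - 3*x*z) dy = (-3*w) dy, which multiplied by dx ∧ dw gives (3*w) dx ∧ dy ∧ dw
  d(-3*w*y - 3*x*z) includes (∂/∂z)(-3*w*y - 3*x*z) dz = (-3*x) dz, which multiplied by dx ∧ dw gives (3*x) dx ∧ dz ∧ dw
  d(w*z + 2*x*y - 3*y*z) includes (∂/∂x)(w*z + 2*x*y - 3*y*z) dx = (2*y) dx, which multiplied by dy ∧ dw gives (2*y) dx ∧ dy ∧ dw
  d(w*z + 2*x*y - 3*y*z) includes (∂/∂z)(w*z + 2*x*y - 3*y*z) dz = (w - 3*y) dz, which multiplied by dy ∧ dw gives (-w + 3*y) dy ∧ dz ∧ dw
Collecting like 3-forms: d(omega) = (-2*z) dx ∧ dy ∧ dz + (3*w + 2*y) dx ∧ dy ∧ dw + (3*x) dx ∧ dz ∧ dw + (-w + 3*y) dy ∧ dz ∧ dw.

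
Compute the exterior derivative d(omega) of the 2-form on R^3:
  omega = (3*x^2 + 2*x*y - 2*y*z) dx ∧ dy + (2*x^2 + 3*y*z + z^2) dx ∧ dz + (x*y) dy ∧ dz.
d(omega) = (-y - 3*z) dx ∧ dy ∧ dz

For a 2-form omega = sum_{i<j} g_{ij} dx_i ∧ dx_j, the exterior derivative is
  d(omega) = sum_{i<j} d(g_{ij}) ∧ dx_i ∧ dx_j = sum_{i<j, k} (∂g_{ij}/∂x_k) dx_k ∧ dx_i ∧ dx_j.
Expand each term, using dx_k ∧ dx_i ∧ dx_j = sgn(permutation) dx_{(a)} ∧ dx_{(b)} ∧ dx_{(c)} with (a < b < c) sorted:
  d(3*x^2 + 2*x*y - 2*y*z) includes (∂/∂z)(3*x^2 + 2*x*y - 2*y*z) dz = (-2*y) dz, which multiplied by dx ∧ dy gives (-2*y) dx ∧ dy ∧ dz
  d(2*x^2 + 3*y*z + z^2) includes (∂/∂y)(2*x^2 + 3*y*z + z^2) dy = (3*z) dy, which multiplied by dx ∧ dz gives (-3*z) dx ∧ dy ∧ dz
  d(x*y) includes (∂/∂x)(x*y) dx = (y) dx, which multiplied by dy ∧ dz gives (y) dx ∧ dy ∧ dz
Collecting like 3-forms: d(omega) = (-y - 3*z) dx ∧ dy ∧ dz.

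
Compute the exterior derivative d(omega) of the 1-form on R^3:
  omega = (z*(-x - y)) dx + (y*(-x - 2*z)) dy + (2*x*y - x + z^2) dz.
d(omega) = (-y + z) dx ∧ dy + (x + 3*y - 1) dx ∧ dz + (2*x + 2*y) dy ∧ dz

For a 1-form omega = sum_i f_i dx_i, the exterior derivative is
  d(omega) = sum_{i < j} (∂f_j/∂x_i - ∂f_i/∂x_j) dx_i ∧ dx_j.
  coefficient of dx ∧ dy: ∂f_2/∂x - ∂f_1/∂y = ∂(y*(-x - 2*z))/∂x - ∂(z*(-x - y))/∂y = -y + z
  coefficient of dx ∧ dz: ∂f_3/∂x - ∂f_1/∂z = ∂(2*x*y - x + z^2)/∂x - ∂(z*(-x - y))/∂z = x + 3*y - 1
  coefficient of dy ∧ dz: ∂f_3/∂y - ∂f_2/∂z = ∂(2*x*y - x + z^2)/∂y - ∂(y*(-x - 2*z))/∂z = 2*x + 2*y
Assembling: d(omega) = (-y + z) dx ∧ dy + (x + 3*y - 1) dx ∧ dz + (2*x + 2*y) dy ∧ dz.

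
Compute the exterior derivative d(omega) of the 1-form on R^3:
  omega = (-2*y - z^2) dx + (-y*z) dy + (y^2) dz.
d(omega) = (2) dx ∧ dy + (2*z) dx ∧ dz + (3*y) dy ∧ dz

For a 1-form omega = sum_i f_i dx_i, the exterior derivative is
  d(omega) = sum_{i < j} (∂f_j/∂x_i - ∂f_i/∂x_j) dx_i ∧ dx_j.
  coefficient of dx ∧ dy: ∂f_2/∂x - ∂f_1/∂y = ∂(-y*z)/∂x - ∂(-2*y - z^2)/∂y = 2
  coefficient of dx ∧ dz: ∂f_3/∂x - ∂f_1/∂z = ∂(y^2)/∂x - ∂(-2*y - z^2)/∂z = 2*z
  coefficient of dy ∧ dz: ∂f_3/∂y - ∂f_2/∂z = ∂(y^2)/∂y - ∂(-y*z)/∂z = 3*y
Assembling: d(omega) = (2) dx ∧ dy + (2*z) dx ∧ dz + (3*y) dy ∧ dz.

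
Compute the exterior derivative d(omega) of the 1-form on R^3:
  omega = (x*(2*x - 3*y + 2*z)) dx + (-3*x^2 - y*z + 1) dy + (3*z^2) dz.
d(omega) = (-3*x) dx ∧ dy + (-2*x) dx ∧ dz + (y) dy ∧ dz

For a 1-form omega = sum_i f_i dx_i, the exterior derivative is
  d(omega) = sum_{i < j} (∂f_j/∂x_i - ∂f_i/∂x_j) dx_i ∧ dx_j.
  coefficient of dx ∧ dy: ∂f_2/∂x - ∂f_1/∂y = ∂(-3*x^2 - y*z + 1)/∂x - ∂(x*(2*x - 3*y + 2*z))/∂y = -3*x
  coefficient of dx ∧ dz: ∂f_3/∂x - ∂f_1/∂z = ∂(3*z^2)/∂x - ∂(x*(2*x - 3*y + 2*z))/∂z = -2*x
  coefficient of dy ∧ dz: ∂f_3/∂y - ∂f_2/∂z = ∂(3*z^2)/∂y - ∂(-3*x^2 - y*z + 1)/∂z = y
Assembling: d(omega) = (-3*x) dx ∧ dy + (-2*x) dx ∧ dz + (y) dy ∧ dz.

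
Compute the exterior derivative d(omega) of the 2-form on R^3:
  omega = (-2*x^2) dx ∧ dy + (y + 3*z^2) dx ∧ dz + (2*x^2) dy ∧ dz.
d(omega) = (4*x - 1) dx ∧ dy ∧ dz

For a 2-form omega = sum_{i<j} g_{ij} dx_i ∧ dx_j, the exterior derivative is
  d(omega) = sum_{i<j} d(g_{ij}) ∧ dx_i ∧ dx_j = sum_{i<j, k} (∂g_{ij}/∂x_k) dx_k ∧ dx_i ∧ dx_j.
Expand each term, using dx_k ∧ dx_i ∧ dx_j = sgn(permutation) dx_{(a)} ∧ dx_{(b)} ∧ dx_{(c)} with (a < b < c) sorted:
  d(y + 3*z^2) includes (∂/∂y)(y + 3*z^2) dy = (1) dy, which multiplied by dx ∧ dz gives (-1) dx ∧ dy ∧ dz
  d(2*x^2) includes (∂/∂x)(2*x^2) dx = (4*x) dx, which multiplied by dy ∧ dz gives (4*x) dx ∧ dy ∧ dz
Collecting like 3-forms: d(omega) = (4*x - 1) dx ∧ dy ∧ dz.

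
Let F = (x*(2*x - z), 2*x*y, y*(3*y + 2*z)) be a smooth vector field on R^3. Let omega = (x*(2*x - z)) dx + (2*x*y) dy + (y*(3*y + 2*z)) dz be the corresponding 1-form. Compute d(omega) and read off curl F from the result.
d(omega) = (6*y + 2*z) dy ∧ dz + (-x) dz ∧ dx + (2*y) dx ∧ dy; curl F = (6*y + 2*z, -x, 2*y)

d omega = sum_{i<j} (∂f_j/∂x_i - ∂f_i/∂x_j) dx_i ∧ dx_j. Under the identification (dy ∧ dz, dz ∧ dx, dx ∧ dy) ↔ (e_x, e_y, e_z), the coefficients are exactly the components of curl F. Compute:
  ∂R/∂y - ∂Q/∂z = (6*y + 2*z) - (0) = 6*y + 2*z
  ∂P/∂z - ∂R/∂x = (-x) - (0) = -x
  ∂Q/∂x - ∂P/∂y = (2*y) - (0) = 2*y.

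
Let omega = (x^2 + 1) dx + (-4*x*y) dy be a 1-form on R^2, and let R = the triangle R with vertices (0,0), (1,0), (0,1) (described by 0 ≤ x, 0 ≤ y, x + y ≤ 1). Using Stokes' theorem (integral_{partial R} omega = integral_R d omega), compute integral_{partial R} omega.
integral_(partial R) omega = -2/3

Stokes: integral_partial_R omega = integral_R d omega with d omega = (∂Q/∂x - ∂P/∂y) dx ∧ dy.
  ∂Q/∂x = -4*y
  ∂P/∂y = 0
  integrand = ∂Q/∂x - ∂P/∂y = -4*y.
Integrating over R: integral_0^1 integral_0^{1-x} (-4*y) dy dx = -2/3.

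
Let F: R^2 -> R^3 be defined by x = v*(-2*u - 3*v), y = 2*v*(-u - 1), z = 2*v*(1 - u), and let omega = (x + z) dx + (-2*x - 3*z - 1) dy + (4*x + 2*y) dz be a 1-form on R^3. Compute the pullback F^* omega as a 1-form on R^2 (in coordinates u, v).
F^* omega = (2*v*(6*u*v + 9*v^2 + 8*v + 1)) du + (12*u^2*v + 42*u*v^2 - 28*u*v + 2*u + 18*v^3 - 48*v^2 + 4*v + 2) dv

Using F^*(f dg) = (f ∘ F) d(g ∘ F), substitute each coordinate x_i by F_i(u, v) in f_i, and replace dx_i by d F_i = (∂F_i/∂u) du + (∂F_i/∂v) dv.
  For the x component: f_1(F) = v*(-4*u - 3*v + 2); d F_1 = (-2*v) du + (-2*u - 6*v) dv
  For the y component: f_2(F) = 10*u*v + 6*v^2 - 6*v - 1; d F_2 = (-2*v) du + (-2*u - 2) dv
  For the z component: f_3(F) = 4*v*(-3*u - 3*v - 1); d F_3 = (-2*v) du + (2 - 2*u) dv
Combining and collecting du, dv coefficients:
  coeff of du: 2*v*(6*u*v + 9*v^2 + 8*v + 1)
  coeff of dv: 12*u^2*v + 42*u*v^2 - 28*u*v + 2*u + 18*v^3 - 48*v^2 + 4*v + 2
F^* omega = (2*v*(6*u*v + 9*v^2 + 8*v + 1)) du + (12*u^2*v + 42*u*v^2 - 28*u*v + 2*u + 18*v^3 - 48*v^2 + 4*v + 2) dv.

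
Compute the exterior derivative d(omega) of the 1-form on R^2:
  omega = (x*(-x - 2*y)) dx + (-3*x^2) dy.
d(omega) = (-4*x) dx ∧ dy

For a 1-form omega = sum_i f_i dx_i, the exterior derivative is
  d(omega) = sum_{i < j} (∂f_j/∂x_i - ∂f_i/∂x_j) dx_i ∧ dx_j.
  coefficient of dx ∧ dy: ∂f_2/∂x - ∂f_1/∂y = ∂(-3*x^2)/∂x - ∂(x*(-x - 2*y))/∂y = -4*x
Assembling: d(omega) = (-4*x) dx ∧ dy.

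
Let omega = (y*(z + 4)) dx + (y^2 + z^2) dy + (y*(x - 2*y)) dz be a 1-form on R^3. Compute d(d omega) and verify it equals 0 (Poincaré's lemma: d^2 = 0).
d(d omega) = 0

Step 1: d omega = sum_{i<j} (∂f_j/∂x_i - ∂f_i/∂x_j) dx_i ∧ dx_j:
  coeff of dx ∧ dy: -z - 4
  coeff of dx ∧ dz: 0
  coeff of dy ∧ dz: x - 4*y - 2*z
Step 2: Apply d again to each 2-form coefficient. The only possible 3-form in R^3 is dx ∧ dy ∧ dz, with coefficient
  ∂(coeff of dy∧dz)/∂x - ∂(coeff of dx∧dz)/∂y + ∂(coeff of dx∧dy)/∂z
  = ∂/∂x (x - 4*y - 2*z) - ∂/∂y (0) + ∂/∂z (-z - 4).
Each of these terms simplifies to sums of mixed partials that cancel in pairs. The result is 0 (by equality of mixed partials for smooth functions — Schwarz / Clairaut).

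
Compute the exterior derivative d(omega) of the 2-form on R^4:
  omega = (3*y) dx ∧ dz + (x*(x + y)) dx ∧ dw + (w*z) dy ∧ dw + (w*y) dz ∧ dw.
d(omega) = (-3) dx ∧ dy ∧ dz + (-x) dx ∧ dy ∧ dw

For a 2-form omega = sum_{i<j} g_{ij} dx_i ∧ dx_j, the exterior derivative is
  d(omega) = sum_{i<j} d(g_{ij}) ∧ dx_i ∧ dx_j = sum_{i<j, k} (∂g_{ij}/∂x_k) dx_k ∧ dx_i ∧ dx_j.
Expand each term, using dx_k ∧ dx_i ∧ dx_j = sgn(permutation) dx_{(a)} ∧ dx_{(b)} ∧ dx_{(c)} with (a < b < c) sorted:
  d(3*y) includes (∂/∂y)(3*y) dy = (3) dy, which multiplied by dx ∧ dz gives (-3) dx ∧ dy ∧ dz
  d(x*(x + y)) includes (∂/∂y)(x*(x + y)) dy = (x) dy, which multiplied by dx ∧ dw gives (-x) dx ∧ dy ∧ dw
  d(w*z) includes (∂/∂z)(w*z) dz = (w) dz, which multiplied by dy ∧ dw gives (-w) dy ∧ dz ∧ dw
  d(w*y) includes (∂/∂y)(w*y) dy = (w) dy, which multiplied by dz ∧ dw gives (w) dy ∧ dz ∧ dw
Collecting like 3-forms: d(omega) = (-3) dx ∧ dy ∧ dz + (-x) dx ∧ dy ∧ dw.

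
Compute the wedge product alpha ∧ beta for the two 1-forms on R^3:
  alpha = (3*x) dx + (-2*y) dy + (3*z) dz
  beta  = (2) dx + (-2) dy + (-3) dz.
alpha ∧ beta = (-6*x + 4*y) dx ∧ dy + (-9*x - 6*z) dx ∧ dz + (6*y + 6*z) dy ∧ dz

Distribute the wedge, using dx_i ∧ dx_j = -dx_j ∧ dx_i and dx_i ∧ dx_i = 0. For each pair (i, j) with i < j, the coefficient of dx_i ∧ dx_j in alpha ∧ beta is (alpha_i * beta_j - alpha_j * beta_i). Collecting: alpha ∧ beta = (-6*x + 4*y) dx ∧ dy + (-9*x - 6*z) dx ∧ dz + (6*y + 6*z) dy ∧ dz.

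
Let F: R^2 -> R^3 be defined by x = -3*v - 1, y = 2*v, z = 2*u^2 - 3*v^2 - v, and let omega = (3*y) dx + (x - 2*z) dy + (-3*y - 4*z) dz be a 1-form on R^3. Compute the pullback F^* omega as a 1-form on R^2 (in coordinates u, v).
F^* omega = (8*u*(-4*u^2 + 6*v^2 - v)) du + (48*u^2*v - 72*v^3 + 12*v^2 - 18*v - 2) dv

Using F^*(f dg) = (f ∘ F) d(g ∘ F), substitute each coordinate x_i by F_i(u, v) in f_i, and replace dx_i by d F_i = (∂F_i/∂u) du + (∂F_i/∂v) dv.
  For the x component: f_1(F) = 6*v; d F_1 = (0) du + (-3) dv
  For the y component: f_2(F) = -4*u^2 + 6*v^2 - v - 1; d F_2 = (0) du + (2) dv
  For the z component: f_3(F) = -8*u^2 + 12*v^2 - 2*v; d F_3 = (4*u) du + (-6*v - 1) dv
Combining and collecting du, dv coefficients:
  coeff of du: 8*u*(-4*u^2 + 6*v^2 - v)
  coeff of dv: 48*u^2*v - 72*v^3 + 12*v^2 - 18*v - 2
F^* omega = (8*u*(-4*u^2 + 6*v^2 - v)) du + (48*u^2*v - 72*v^3 + 12*v^2 - 18*v - 2) dv.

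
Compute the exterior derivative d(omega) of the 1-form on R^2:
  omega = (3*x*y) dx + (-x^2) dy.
d(omega) = (-5*x) dx ∧ dy

For a 1-form omega = sum_i f_i dx_i, the exterior derivative is
  d(omega) = sum_{i < j} (∂f_j/∂x_i - ∂f_i/∂x_j) dx_i ∧ dx_j.
  coefficient of dx ∧ dy: ∂f_2/∂x - ∂f_1/∂y = ∂(-x^2)/∂x - ∂(3*x*y)/∂y = -5*x
Assembling: d(omega) = (-5*x) dx ∧ dy.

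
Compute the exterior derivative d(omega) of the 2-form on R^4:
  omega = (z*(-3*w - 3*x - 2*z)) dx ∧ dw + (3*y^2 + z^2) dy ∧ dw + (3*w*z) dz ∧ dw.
d(omega) = (3*w + 3*x + 4*z) dx ∧ dz ∧ dw + (-2*z) dy ∧ dz ∧ dw

For a 2-form omega = sum_{i<j} g_{ij} dx_i ∧ dx_j, the exterior derivative is
  d(omega) = sum_{i<j} d(g_{ij}) ∧ dx_i ∧ dx_j = sum_{i<j, k} (∂g_{ij}/∂x_k) dx_k ∧ dx_i ∧ dx_j.
Expand each term, using dx_k ∧ dx_i ∧ dx_j = sgn(permutation) dx_{(a)} ∧ dx_{(b)} ∧ dx_{(c)} with (a < b < c) sorted:
  d(z*(-3*w - 3*x - 2*z)) includes (∂/∂z)(z*(-3*w - 3*x - 2*z)) dz = (-3*w - 3*x - 4*z) dz, which multiplied by dx ∧ dw gives (3*w + 3*x + 4*z) dx ∧ dz ∧ dw
  d(3*y^2 + z^2) includes (∂/∂z)(3*y^2 + z^2) dz = (2*z) dz, which multiplied by dy ∧ dw gives (-2*z) dy ∧ dz ∧ dw
Collecting like 3-forms: d(omega) = (3*w + 3*x + 4*z) dx ∧ dz ∧ dw + (-2*z) dy ∧ dz ∧ dw.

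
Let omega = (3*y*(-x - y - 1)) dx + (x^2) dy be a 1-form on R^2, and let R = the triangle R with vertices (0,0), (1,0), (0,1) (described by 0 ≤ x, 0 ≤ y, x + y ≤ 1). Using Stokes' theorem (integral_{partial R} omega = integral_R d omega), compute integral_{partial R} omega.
integral_(partial R) omega = 10/3

Stokes: integral_partial_R omega = integral_R d omega with d omega = (∂Q/∂x - ∂P/∂y) dx ∧ dy.
  ∂Q/∂x = 2*x
  ∂P/∂y = -3*x - 6*y - 3
  integrand = ∂Q/∂x - ∂P/∂y = 5*x + 6*y + 3.
Integrating over R: integral_0^1 integral_0^{1-x} (5*x + 6*y + 3) dy dx = 10/3.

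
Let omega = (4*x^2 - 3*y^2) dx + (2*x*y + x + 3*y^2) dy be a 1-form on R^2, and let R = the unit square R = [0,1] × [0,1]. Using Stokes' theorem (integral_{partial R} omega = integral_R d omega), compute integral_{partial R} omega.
integral_(partial R) omega = 5

Stokes: integral_partial_R omega = integral_R d omega with d omega = (∂Q/∂x - ∂P/∂y) dx ∧ dy.
  ∂Q/∂x = 2*y + 1
  ∂P/∂y = -6*y
  integrand = ∂Q/∂x - ∂P/∂y = 8*y + 1.
Integrating over R: integral_0^1 integral_0^1 (8*y + 1) dx dy = 5.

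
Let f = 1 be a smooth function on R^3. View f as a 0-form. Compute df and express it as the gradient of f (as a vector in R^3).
df = (0) dx + (0) dy + (0) dz; grad f = (0, 0, 0)

For a 0-form f, d f = (∂f/∂x) dx + (∂f/∂y) dy + (∂f/∂z) dz. The components of the vector representation are exactly the entries of grad f in Cartesian coordinates:
  ∂f/∂x = 0
  ∂f/∂y = 0
  ∂f/∂z = 0.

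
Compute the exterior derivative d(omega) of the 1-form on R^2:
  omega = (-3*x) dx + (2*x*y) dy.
d(omega) = (2*y) dx ∧ dy

For a 1-form omega = sum_i f_i dx_i, the exterior derivative is
  d(omega) = sum_{i < j} (∂f_j/∂x_i - ∂f_i/∂x_j) dx_i ∧ dx_j.
  coefficient of dx ∧ dy: ∂f_2/∂x - ∂f_1/∂y = ∂(2*x*y)/∂x - ∂(-3*x)/∂y = 2*y
Assembling: d(omega) = (2*y) dx ∧ dy.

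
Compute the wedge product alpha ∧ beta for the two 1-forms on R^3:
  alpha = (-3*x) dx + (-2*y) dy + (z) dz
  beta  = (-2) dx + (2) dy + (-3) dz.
alpha ∧ beta = (-6*x - 4*y) dx ∧ dy + (9*x + 2*z) dx ∧ dz + (6*y - 2*z) dy ∧ dz

Distribute the wedge, using dx_i ∧ dx_j = -dx_j ∧ dx_i and dx_i ∧ dx_i = 0. For each pair (i, j) with i < j, the coefficient of dx_i ∧ dx_j in alpha ∧ beta is (alpha_i * beta_j - alpha_j * beta_i). Collecting: alpha ∧ beta = (-6*x - 4*y) dx ∧ dy + (9*x + 2*z) dx ∧ dz + (6*y - 2*z) dy ∧ dz.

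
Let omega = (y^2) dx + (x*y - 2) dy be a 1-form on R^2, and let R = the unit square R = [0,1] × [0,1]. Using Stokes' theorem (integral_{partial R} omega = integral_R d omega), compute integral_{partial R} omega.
integral_(partial R) omega = -1/2

Stokes: integral_partial_R omega = integral_R d omega with d omega = (∂Q/∂x - ∂P/∂y) dx ∧ dy.
  ∂Q/∂x = y
  ∂P/∂y = 2*y
  integrand = ∂Q/∂x - ∂P/∂y = -y.
Integrating over R: integral_0^1 integral_0^1 (-y) dx dy = -1/2.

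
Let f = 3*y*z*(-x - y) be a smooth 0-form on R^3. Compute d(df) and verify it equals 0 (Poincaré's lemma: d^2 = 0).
d(df) = 0

Step 1: df = sum_i (∂f/∂x_i) dx_i = (-3*y*z) dx + (3*z*(-x - 2*y)) dy + (3*y*(-x - y)) dz.
Step 2: Apply d again. Using the 1-form formula, the coefficient of dx ∧ dy in d(df) is ∂^2 f/∂x ∂y - ∂^2 f/∂y ∂x = (-3*z) - (-3*z) = 0 (equality of mixed partials for smooth f).
Similarly for dx ∧ dz and dy ∧ dz — all coefficients vanish. So d(df) = 0.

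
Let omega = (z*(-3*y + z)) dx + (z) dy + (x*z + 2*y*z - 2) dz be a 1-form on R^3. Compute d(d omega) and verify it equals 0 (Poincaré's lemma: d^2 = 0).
d(d omega) = 0

Step 1: d omega = sum_{i<j} (∂f_j/∂x_i - ∂f_i/∂x_j) dx_i ∧ dx_j:
  coeff of dx ∧ dy: 3*z
  coeff of dx ∧ dz: 3*y - z
  coeff of dy ∧ dz: 2*z - 1
Step 2: Apply d again to each 2-form coefficient. The only possible 3-form in R^3 is dx ∧ dy ∧ dz, with coefficient
  ∂(coeff of dy∧dz)/∂x - ∂(coeff of dx∧dz)/∂y + ∂(coeff of dx∧dy)/∂z
  = ∂/∂x (2*z - 1) - ∂/∂y (3*y - z) + ∂/∂z (3*z).
Each of these terms simplifies to sums of mixed partials that cancel in pairs. The result is 0 (by equality of mixed partials for smooth functions — Schwarz / Clairaut).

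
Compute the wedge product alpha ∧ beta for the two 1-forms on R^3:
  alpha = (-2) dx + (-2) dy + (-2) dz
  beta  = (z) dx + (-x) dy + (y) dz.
alpha ∧ beta = (2*x + 2*z) dx ∧ dy + (-2*y + 2*z) dx ∧ dz + (-2*x - 2*y) dy ∧ dz

Distribute the wedge, using dx_i ∧ dx_j = -dx_j ∧ dx_i and dx_i ∧ dx_i = 0. For each pair (i, j) with i < j, the coefficient of dx_i ∧ dx_j in alpha ∧ beta is (alpha_i * beta_j - alpha_j * beta_i). Collecting: alpha ∧ beta = (2*x + 2*z) dx ∧ dy + (-2*y + 2*z) dx ∧ dz + (-2*x - 2*y) dy ∧ dz.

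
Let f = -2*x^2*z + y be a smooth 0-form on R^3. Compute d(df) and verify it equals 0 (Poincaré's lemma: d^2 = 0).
d(df) = 0

Step 1: df = sum_i (∂f/∂x_i) dx_i = (-4*x*z) dx + (1) dy + (-2*x^2) dz.
Step 2: Apply d again. Using the 1-form formula, the coefficient of dx ∧ dy in d(df) is ∂^2 f/∂x ∂y - ∂^2 f/∂y ∂x = (0) - (0) = 0 (equality of mixed partials for smooth f).
Similarly for dx ∧ dz and dy ∧ dz — all coefficients vanish. So d(df) = 0.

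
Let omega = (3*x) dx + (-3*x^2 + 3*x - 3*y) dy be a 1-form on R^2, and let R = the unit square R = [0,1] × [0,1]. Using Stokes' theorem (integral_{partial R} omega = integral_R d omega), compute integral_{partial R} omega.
integral_(partial R) omega = 0

Stokes: integral_partial_R omega = integral_R d omega with d omega = (∂Q/∂x - ∂P/∂y) dx ∧ dy.
  ∂Q/∂x = 3 - 6*x
  ∂P/∂y = 0
  integrand = ∂Q/∂x - ∂P/∂y = 3 - 6*x.
Integrating over R: integral_0^1 integral_0^1 (3 - 6*x) dx dy = 0.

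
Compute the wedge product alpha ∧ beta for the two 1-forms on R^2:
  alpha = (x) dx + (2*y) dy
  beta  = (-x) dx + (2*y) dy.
alpha ∧ beta = (4*x*y) dx ∧ dy

Distribute the wedge, using dx_i ∧ dx_j = -dx_j ∧ dx_i and dx_i ∧ dx_i = 0. For each pair (i, j) with i < j, the coefficient of dx_i ∧ dx_j in alpha ∧ beta is (alpha_i * beta_j - alpha_j * beta_i). Collecting: alpha ∧ beta = (4*x*y) dx ∧ dy.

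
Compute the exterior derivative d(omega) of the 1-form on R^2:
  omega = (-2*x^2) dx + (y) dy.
d(omega) = 0

For a 1-form omega = sum_i f_i dx_i, the exterior derivative is
  d(omega) = sum_{i < j} (∂f_j/∂x_i - ∂f_i/∂x_j) dx_i ∧ dx_j.

Assembling: d(omega) = 0.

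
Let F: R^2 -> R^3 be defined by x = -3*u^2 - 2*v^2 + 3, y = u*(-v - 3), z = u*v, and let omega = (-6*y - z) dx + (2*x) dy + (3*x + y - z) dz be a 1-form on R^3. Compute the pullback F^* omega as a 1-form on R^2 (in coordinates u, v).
F^* omega = (-33*u^2*v - 90*u^2 - 2*u*v^2 - 3*u*v - 2*v^3 + 12*v^2 + 3*v - 18) du + (u*(-3*u^2 - 2*u*v - 3*u - 22*v^2 - 72*v + 3)) dv

Using F^*(f dg) = (f ∘ F) d(g ∘ F), substitute each coordinate x_i by F_i(u, v) in f_i, and replace dx_i by d F_i = (∂F_i/∂u) du + (∂F_i/∂v) dv.
  For the x component: f_1(F) = u*(5*v + 18); d F_1 = (-6*u) du + (-4*v) dv
  For the y component: f_2(F) = -6*u^2 - 4*v^2 + 6; d F_2 = (-v - 3) du + (-u) dv
  For the z component: f_3(F) = -9*u^2 - 2*u*v - 3*u - 6*v^2 + 9; d F_3 = (v) du + (u) dv
Combining and collecting du, dv coefficients:
  coeff of du: -33*u^2*v - 90*u^2 - 2*u*v^2 - 3*u*v - 2*v^3 + 12*v^2 + 3*v - 18
  coeff of dv: u*(-3*u^2 - 2*u*v - 3*u - 22*v^2 - 72*v + 3)
F^* omega = (-33*u^2*v - 90*u^2 - 2*u*v^2 - 3*u*v - 2*v^3 + 12*v^2 + 3*v - 18) du + (u*(-3*u^2 - 2*u*v - 3*u - 22*v^2 - 72*v + 3)) dv.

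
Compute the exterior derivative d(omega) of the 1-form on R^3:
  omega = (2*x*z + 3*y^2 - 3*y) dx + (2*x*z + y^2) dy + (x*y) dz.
d(omega) = (-6*y + 2*z + 3) dx ∧ dy + (-2*x + y) dx ∧ dz + (-x) dy ∧ dz

For a 1-form omega = sum_i f_i dx_i, the exterior derivative is
  d(omega) = sum_{i < j} (∂f_j/∂x_i - ∂f_i/∂x_j) dx_i ∧ dx_j.
  coefficient of dx ∧ dy: ∂f_2/∂x - ∂f_1/∂y = ∂(2*x*z + y^2)/∂x - ∂(2*x*z + 3*y^2 - 3*y)/∂y = -6*y + 2*z + 3
  coefficient of dx ∧ dz: ∂f_3/∂x - ∂f_1/∂z = ∂(x*y)/∂x - ∂(2*x*z + 3*y^2 - 3*y)/∂z = -2*x + y
  coefficient of dy ∧ dz: ∂f_3/∂y - ∂f_2/∂z = ∂(x*y)/∂y - ∂(2*x*z + y^2)/∂z = -x
Assembling: d(omega) = (-6*y + 2*z + 3) dx ∧ dy + (-2*x + y) dx ∧ dz + (-x) dy ∧ dz.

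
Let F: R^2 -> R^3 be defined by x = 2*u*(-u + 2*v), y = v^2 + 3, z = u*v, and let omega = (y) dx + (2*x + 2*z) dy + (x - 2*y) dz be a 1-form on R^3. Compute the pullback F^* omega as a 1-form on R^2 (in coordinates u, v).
F^* omega = (-2*u^2*v - 12*u + 2*v^3 + 6*v) du + (2*u*(-u^2 - 2*u*v + 11*v^2 + 3)) dv

Using F^*(f dg) = (f ∘ F) d(g ∘ F), substitute each coordinate x_i by F_i(u, v) in f_i, and replace dx_i by d F_i = (∂F_i/∂u) du + (∂F_i/∂v) dv.
  For the x component: f_1(F) = v^2 + 3; d F_1 = (-4*u + 4*v) du + (4*u) dv
  For the y component: f_2(F) = 2*u*(-2*u + 5*v); d F_2 = (0) du + (2*v) dv
  For the z component: f_3(F) = -2*u^2 + 4*u*v - 2*v^2 - 6; d F_3 = (v) du + (u) dv
Combining and collecting du, dv coefficients:
  coeff of du: -2*u^2*v - 12*u + 2*v^3 + 6*v
  coeff of dv: 2*u*(-u^2 - 2*u*v + 11*v^2 + 3)
F^* omega = (-2*u^2*v - 12*u + 2*v^3 + 6*v) du + (2*u*(-u^2 - 2*u*v + 11*v^2 + 3)) dv.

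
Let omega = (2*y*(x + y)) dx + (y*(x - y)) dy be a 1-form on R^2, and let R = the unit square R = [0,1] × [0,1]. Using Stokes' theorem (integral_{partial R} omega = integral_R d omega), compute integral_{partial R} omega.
integral_(partial R) omega = -5/2

Stokes: integral_partial_R omega = integral_R d omega with d omega = (∂Q/∂x - ∂P/∂y) dx ∧ dy.
  ∂Q/∂x = y
  ∂P/∂y = 2*x + 4*y
  integrand = ∂Q/∂x - ∂P/∂y = -2*x - 3*y.
Integrating over R: integral_0^1 integral_0^1 (-2*x - 3*y) dx dy = -5/2.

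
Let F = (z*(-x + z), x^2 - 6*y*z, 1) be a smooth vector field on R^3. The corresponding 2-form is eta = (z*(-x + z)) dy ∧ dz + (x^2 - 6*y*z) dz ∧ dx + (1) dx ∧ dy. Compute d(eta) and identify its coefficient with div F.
d(eta) = (-7*z) dx ∧ dy ∧ dz; div F = -7*z

For a 2-form in R^3 of the form above, applying d gives a 3-form with coefficient ∂P/∂x + ∂Q/∂y + ∂R/∂z:
  ∂P/∂x = -z
  ∂Q/∂y = -6*z
  ∂R/∂z = 0
Sum = -7*z, which is exactly div F.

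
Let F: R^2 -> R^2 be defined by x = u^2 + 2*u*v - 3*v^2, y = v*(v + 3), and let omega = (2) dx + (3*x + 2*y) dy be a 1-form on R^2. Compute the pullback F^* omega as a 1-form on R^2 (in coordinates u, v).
F^* omega = (4*u + 4*v) du + (6*u^2*v + 9*u^2 + 12*u*v^2 + 18*u*v + 4*u - 14*v^3 - 9*v^2 + 6*v) dv

Using F^*(f dg) = (f ∘ F) d(g ∘ F), substitute each coordinate x_i by F_i(u, v) in f_i, and replace dx_i by d F_i = (∂F_i/∂u) du + (∂F_i/∂v) dv.
  For the x component: f_1(F) = 2; d F_1 = (2*u + 2*v) du + (2*u - 6*v) dv
  For the y component: f_2(F) = 3*u^2 + 6*u*v - 7*v^2 + 6*v; d F_2 = (0) du + (2*v + 3) dv
Combining and collecting du, dv coefficients:
  coeff of du: 4*u + 4*v
  coeff of dv: 6*u^2*v + 9*u^2 + 12*u*v^2 + 18*u*v + 4*u - 14*v^3 - 9*v^2 + 6*v
F^* omega = (4*u + 4*v) du + (6*u^2*v + 9*u^2 + 12*u*v^2 + 18*u*v + 4*u - 14*v^3 - 9*v^2 + 6*v) dv.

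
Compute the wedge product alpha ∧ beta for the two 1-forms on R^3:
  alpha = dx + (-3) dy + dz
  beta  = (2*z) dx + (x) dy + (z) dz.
alpha ∧ beta = (x + 6*z) dx ∧ dy + (-z) dx ∧ dz + (-x - 3*z) dy ∧ dz

Distribute the wedge, using dx_i ∧ dx_j = -dx_j ∧ dx_i and dx_i ∧ dx_i = 0. For each pair (i, j) with i < j, the coefficient of dx_i ∧ dx_j in alpha ∧ beta is (alpha_i * beta_j - alpha_j * beta_i). Collecting: alpha ∧ beta = (x + 6*z) dx ∧ dy + (-z) dx ∧ dz + (-x - 3*z) dy ∧ dz.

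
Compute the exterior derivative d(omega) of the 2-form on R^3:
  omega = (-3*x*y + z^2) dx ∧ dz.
d(omega) = (3*x) dx ∧ dy ∧ dz

For a 2-form omega = sum_{i<j} g_{ij} dx_i ∧ dx_j, the exterior derivative is
  d(omega) = sum_{i<j} d(g_{ij}) ∧ dx_i ∧ dx_j = sum_{i<j, k} (∂g_{ij}/∂x_k) dx_k ∧ dx_i ∧ dx_j.
Expand each term, using dx_k ∧ dx_i ∧ dx_j = sgn(permutation) dx_{(a)} ∧ dx_{(b)} ∧ dx_{(c)} with (a < b < c) sorted:
  d(-3*x*y + z^2) includes (∂/∂y)(-3*x*y + z^2) dy = (-3*x) dy, which multiplied by dx ∧ dz gives (3*x) dx ∧ dy ∧ dz
Collecting like 3-forms: d(omega) = (3*x) dx ∧ dy ∧ dz.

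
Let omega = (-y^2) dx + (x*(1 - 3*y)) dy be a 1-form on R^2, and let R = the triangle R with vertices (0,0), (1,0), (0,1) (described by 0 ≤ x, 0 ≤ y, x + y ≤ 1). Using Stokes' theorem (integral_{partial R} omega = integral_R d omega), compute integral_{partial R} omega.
integral_(partial R) omega = 1/3

Stokes: integral_partial_R omega = integral_R d omega with d omega = (∂Q/∂x - ∂P/∂y) dx ∧ dy.
  ∂Q/∂x = 1 - 3*y
  ∂P/∂y = -2*y
  integrand = ∂Q/∂x - ∂P/∂y = 1 - y.
Integrating over R: integral_0^1 integral_0^{1-x} (1 - y) dy dx = 1/3.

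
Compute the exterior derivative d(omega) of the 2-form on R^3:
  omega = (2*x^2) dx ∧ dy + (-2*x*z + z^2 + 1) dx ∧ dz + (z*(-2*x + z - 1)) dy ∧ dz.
d(omega) = (-2*z) dx ∧ dy ∧ dz

For a 2-form omega = sum_{i<j} g_{ij} dx_i ∧ dx_j, the exterior derivative is
  d(omega) = sum_{i<j} d(g_{ij}) ∧ dx_i ∧ dx_j = sum_{i<j, k} (∂g_{ij}/∂x_k) dx_k ∧ dx_i ∧ dx_j.
Expand each term, using dx_k ∧ dx_i ∧ dx_j = sgn(permutation) dx_{(a)} ∧ dx_{(b)} ∧ dx_{(c)} with (a < b < c) sorted:
  d(z*(-2*x + z - 1)) includes (∂/∂x)(z*(-2*x + z - 1)) dx = (-2*z) dx, which multiplied by dy ∧ dz gives (-2*z) dx ∧ dy ∧ dz
Collecting like 3-forms: d(omega) = (-2*z) dx ∧ dy ∧ dz.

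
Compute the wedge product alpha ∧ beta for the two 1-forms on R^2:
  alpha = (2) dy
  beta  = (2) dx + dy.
alpha ∧ beta = (-4) dx ∧ dy

Distribute the wedge, using dx_i ∧ dx_j = -dx_j ∧ dx_i and dx_i ∧ dx_i = 0. For each pair (i, j) with i < j, the coefficient of dx_i ∧ dx_j in alpha ∧ beta is (alpha_i * beta_j - alpha_j * beta_i). Collecting: alpha ∧ beta = (-4) dx ∧ dy.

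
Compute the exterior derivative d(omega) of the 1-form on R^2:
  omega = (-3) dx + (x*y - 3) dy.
d(omega) = (y) dx ∧ dy

For a 1-form omega = sum_i f_i dx_i, the exterior derivative is
  d(omega) = sum_{i < j} (∂f_j/∂x_i - ∂f_i/∂x_j) dx_i ∧ dx_j.
  coefficient of dx ∧ dy: ∂f_2/∂x - ∂f_1/∂y = ∂(x*y - 3)/∂x - ∂(-3)/∂y = y
Assembling: d(omega) = (y) dx ∧ dy.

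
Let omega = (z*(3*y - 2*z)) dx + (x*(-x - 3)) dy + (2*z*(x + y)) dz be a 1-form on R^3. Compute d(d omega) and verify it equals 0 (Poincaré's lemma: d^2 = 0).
d(d omega) = 0

Step 1: d omega = sum_{i<j} (∂f_j/∂x_i - ∂f_i/∂x_j) dx_i ∧ dx_j:
  coeff of dx ∧ dy: -2*x - 3*z - 3
  coeff of dx ∧ dz: -3*y + 6*z
  coeff of dy ∧ dz: 2*z
Step 2: Apply d again to each 2-form coefficient. The only possible 3-form in R^3 is dx ∧ dy ∧ dz, with coefficient
  ∂(coeff of dy∧dz)/∂x - ∂(coeff of dx∧dz)/∂y + ∂(coeff of dx∧dy)/∂z
  = ∂/∂x (2*z) - ∂/∂y (-3*y + 6*z) + ∂/∂z (-2*x - 3*z - 3).
Each of these terms simplifies to sums of mixed partials that cancel in pairs. The result is 0 (by equality of mixed partials for smooth functions — Schwarz / Clairaut).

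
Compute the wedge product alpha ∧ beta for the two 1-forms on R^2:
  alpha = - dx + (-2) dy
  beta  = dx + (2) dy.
alpha ∧ beta = 0

Distribute the wedge, using dx_i ∧ dx_j = -dx_j ∧ dx_i and dx_i ∧ dx_i = 0. For each pair (i, j) with i < j, the coefficient of dx_i ∧ dx_j in alpha ∧ beta is (alpha_i * beta_j - alpha_j * beta_i). Collecting: alpha ∧ beta = 0.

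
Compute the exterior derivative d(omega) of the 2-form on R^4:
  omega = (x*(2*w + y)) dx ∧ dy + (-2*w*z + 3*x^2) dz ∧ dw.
d(omega) = (2*x) dx ∧ dy ∧ dw + (6*x) dx ∧ dz ∧ dw

For a 2-form omega = sum_{i<j} g_{ij} dx_i ∧ dx_j, the exterior derivative is
  d(omega) = sum_{i<j} d(g_{ij}) ∧ dx_i ∧ dx_j = sum_{i<j, k} (∂g_{ij}/∂x_k) dx_k ∧ dx_i ∧ dx_j.
Expand each term, using dx_k ∧ dx_i ∧ dx_j = sgn(permutation) dx_{(a)} ∧ dx_{(b)} ∧ dx_{(c)} with (a < b < c) sorted:
  d(x*(2*w + y)) includes (∂/∂w)(x*(2*w + y)) dw = (2*x) dw, which multiplied by dx ∧ dy gives (2*x) dx ∧ dy ∧ dw
  d(-2*w*z + 3*x^2) includes (∂/∂x)(-2*w*z + 3*x^2) dx = (6*x) dx, which multiplied by dz ∧ dw gives (6*x) dx ∧ dz ∧ dw
Collecting like 3-forms: d(omega) = (2*x) dx ∧ dy ∧ dw + (6*x) dx ∧ dz ∧ dw.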